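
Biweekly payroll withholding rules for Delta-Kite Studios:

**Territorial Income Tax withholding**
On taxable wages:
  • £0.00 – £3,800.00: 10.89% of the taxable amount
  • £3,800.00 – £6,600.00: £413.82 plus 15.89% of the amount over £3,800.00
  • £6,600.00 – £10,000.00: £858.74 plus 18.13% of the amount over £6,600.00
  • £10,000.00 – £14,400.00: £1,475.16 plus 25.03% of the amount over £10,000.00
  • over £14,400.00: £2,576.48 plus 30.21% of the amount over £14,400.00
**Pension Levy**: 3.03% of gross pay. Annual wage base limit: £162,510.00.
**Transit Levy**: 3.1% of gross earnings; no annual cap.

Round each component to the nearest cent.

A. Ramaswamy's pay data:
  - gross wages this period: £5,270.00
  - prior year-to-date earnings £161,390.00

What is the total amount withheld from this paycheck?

£844.71

Territorial Income Tax: taxable = £5,270.00
  £413.82 + 15.89% × (£5,270.00 − £3,800.00) = £413.82 + 15.89% × £1,470.00 = £647.40
Pension Levy: cap £162,510.00 − YTD £161,390.00 = £1,120.00 subject; 3.03% × £1,120.00 = £33.94
Transit Levy: 3.1% × £5,270.00 = £163.37
Total: £647.40 + £33.94 + £163.37 = £844.71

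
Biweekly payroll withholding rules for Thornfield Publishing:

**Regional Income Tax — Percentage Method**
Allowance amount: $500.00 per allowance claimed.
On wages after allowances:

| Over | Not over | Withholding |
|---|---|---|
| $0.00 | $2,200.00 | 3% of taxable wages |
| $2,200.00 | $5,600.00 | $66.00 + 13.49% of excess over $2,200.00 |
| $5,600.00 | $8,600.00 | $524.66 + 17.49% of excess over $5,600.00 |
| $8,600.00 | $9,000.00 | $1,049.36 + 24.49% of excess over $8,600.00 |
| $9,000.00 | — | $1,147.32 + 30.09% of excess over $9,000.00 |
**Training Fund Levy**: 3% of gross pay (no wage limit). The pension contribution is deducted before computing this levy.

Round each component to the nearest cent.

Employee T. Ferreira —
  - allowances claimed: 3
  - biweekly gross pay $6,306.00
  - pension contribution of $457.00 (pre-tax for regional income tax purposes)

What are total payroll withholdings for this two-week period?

$531.37

Regional Income Tax: taxable = $6,306.00 − $457.00 − 3×$500.00 = $4,349.00
  $66.00 + 13.49% × ($4,349.00 − $2,200.00) = $66.00 + 13.49% × $2,149.00 = $355.90
Training Fund Levy: 3% × $5,849.00 = $175.47
Total: $355.90 + $175.47 = $531.37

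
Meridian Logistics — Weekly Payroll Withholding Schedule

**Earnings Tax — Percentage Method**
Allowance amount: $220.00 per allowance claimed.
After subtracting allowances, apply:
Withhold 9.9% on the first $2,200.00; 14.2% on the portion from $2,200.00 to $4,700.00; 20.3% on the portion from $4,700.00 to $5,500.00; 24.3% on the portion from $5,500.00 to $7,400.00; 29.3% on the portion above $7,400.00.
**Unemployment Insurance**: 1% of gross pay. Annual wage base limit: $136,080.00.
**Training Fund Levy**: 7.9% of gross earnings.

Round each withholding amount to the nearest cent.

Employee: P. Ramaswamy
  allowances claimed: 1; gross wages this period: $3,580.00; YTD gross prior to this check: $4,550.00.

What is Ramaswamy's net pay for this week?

Earnings Tax: taxable = $3,580.00 − 1×$220.00 = $3,360.00
  $217.80 + 14.2% × ($3,360.00 − $2,200.00) = $217.80 + 14.2% × $1,160.00 = $382.52
Unemployment Insurance: 1% × $3,580.00 = $35.80
Training Fund Levy: 7.9% × $3,580.00 = $282.82
Total withheld: $382.52 + $35.80 + $282.82 = $701.14
Net pay: $3,580.00 − $701.14 = $2,878.86

$2,878.86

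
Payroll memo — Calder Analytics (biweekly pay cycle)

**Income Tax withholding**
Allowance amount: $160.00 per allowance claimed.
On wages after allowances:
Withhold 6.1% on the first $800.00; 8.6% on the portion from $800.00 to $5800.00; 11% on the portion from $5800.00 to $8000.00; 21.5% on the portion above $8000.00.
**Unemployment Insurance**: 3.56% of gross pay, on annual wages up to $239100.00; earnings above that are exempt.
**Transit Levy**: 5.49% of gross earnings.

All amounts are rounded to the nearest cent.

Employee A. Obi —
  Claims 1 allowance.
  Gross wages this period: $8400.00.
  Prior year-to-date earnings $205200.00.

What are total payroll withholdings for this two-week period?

$1532.60

Income Tax: taxable = $8400.00 − 1×$160.00 = $8240.00
  $720.80 + 21.5% × ($8240.00 − $8000.00) = $720.80 + 21.5% × $240.00 = $772.40
Unemployment Insurance: 3.56% × $8400.00 = $299.04
Transit Levy: 5.49% × $8400.00 = $461.16
Total: $772.40 + $299.04 + $461.16 = $1532.60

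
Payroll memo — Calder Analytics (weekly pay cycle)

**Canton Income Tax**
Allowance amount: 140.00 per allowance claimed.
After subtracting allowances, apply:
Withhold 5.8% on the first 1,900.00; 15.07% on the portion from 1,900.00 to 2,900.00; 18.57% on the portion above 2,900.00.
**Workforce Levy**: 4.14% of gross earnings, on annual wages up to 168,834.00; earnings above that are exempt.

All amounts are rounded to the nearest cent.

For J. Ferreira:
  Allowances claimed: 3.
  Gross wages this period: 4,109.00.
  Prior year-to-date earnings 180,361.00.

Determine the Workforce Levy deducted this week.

Workforce Levy: YTD 180,361.00 ≥ cap 168,834.00 → 0.00

0.00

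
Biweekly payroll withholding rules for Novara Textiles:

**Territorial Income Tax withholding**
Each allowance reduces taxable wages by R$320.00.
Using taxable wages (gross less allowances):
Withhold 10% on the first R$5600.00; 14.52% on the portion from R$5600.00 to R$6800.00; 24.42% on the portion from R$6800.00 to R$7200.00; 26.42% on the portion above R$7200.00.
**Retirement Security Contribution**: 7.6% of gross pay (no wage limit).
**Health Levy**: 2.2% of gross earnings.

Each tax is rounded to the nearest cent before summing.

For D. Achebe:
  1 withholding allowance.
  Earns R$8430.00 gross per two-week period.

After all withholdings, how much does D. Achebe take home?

Territorial Income Tax: taxable = R$8430.00 − 1×R$320.00 = R$8110.00
  R$831.92 + 26.42% × (R$8110.00 − R$7200.00) = R$831.92 + 26.42% × R$910.00 = R$1072.34
Retirement Security Contribution: 7.6% × R$8430.00 = R$640.68
Health Levy: 2.2% × R$8430.00 = R$185.46
Total withheld: R$1072.34 + R$640.68 + R$185.46 = R$1898.48
Net pay: R$8430.00 − R$1898.48 = R$6531.52

R$6531.52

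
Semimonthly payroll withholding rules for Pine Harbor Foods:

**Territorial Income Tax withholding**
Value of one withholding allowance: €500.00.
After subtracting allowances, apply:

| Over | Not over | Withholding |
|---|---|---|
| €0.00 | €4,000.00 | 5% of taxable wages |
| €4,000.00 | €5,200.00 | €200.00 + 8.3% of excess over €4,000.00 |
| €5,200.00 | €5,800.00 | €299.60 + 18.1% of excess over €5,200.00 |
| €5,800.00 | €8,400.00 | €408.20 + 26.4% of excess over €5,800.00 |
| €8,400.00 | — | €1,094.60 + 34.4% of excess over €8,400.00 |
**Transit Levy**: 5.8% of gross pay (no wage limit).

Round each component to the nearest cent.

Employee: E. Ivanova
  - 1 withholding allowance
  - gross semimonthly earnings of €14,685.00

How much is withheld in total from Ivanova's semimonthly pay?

Territorial Income Tax: taxable = €14,685.00 − 1×€500.00 = €14,185.00
  €1,094.60 + 34.4% × (€14,185.00 − €8,400.00) = €1,094.60 + 34.4% × €5,785.00 = €3,084.64
Transit Levy: 5.8% × €14,685.00 = €851.73
Total: €3,084.64 + €851.73 = €3,936.37

€3,936.37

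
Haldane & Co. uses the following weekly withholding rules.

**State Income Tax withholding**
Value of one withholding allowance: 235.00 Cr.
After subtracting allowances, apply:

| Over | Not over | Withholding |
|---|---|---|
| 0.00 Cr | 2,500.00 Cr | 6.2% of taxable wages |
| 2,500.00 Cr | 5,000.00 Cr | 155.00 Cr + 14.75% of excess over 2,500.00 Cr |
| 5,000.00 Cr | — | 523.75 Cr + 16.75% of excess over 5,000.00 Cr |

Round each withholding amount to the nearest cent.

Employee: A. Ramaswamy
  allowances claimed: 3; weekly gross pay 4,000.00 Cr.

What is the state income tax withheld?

State Income Tax: taxable = 4,000.00 Cr − 3×235.00 Cr = 3,295.00 Cr
  155.00 Cr + 14.75% × (3,295.00 Cr − 2,500.00 Cr) = 155.00 Cr + 14.75% × 795.00 Cr = 272.26 Cr

272.26 Cr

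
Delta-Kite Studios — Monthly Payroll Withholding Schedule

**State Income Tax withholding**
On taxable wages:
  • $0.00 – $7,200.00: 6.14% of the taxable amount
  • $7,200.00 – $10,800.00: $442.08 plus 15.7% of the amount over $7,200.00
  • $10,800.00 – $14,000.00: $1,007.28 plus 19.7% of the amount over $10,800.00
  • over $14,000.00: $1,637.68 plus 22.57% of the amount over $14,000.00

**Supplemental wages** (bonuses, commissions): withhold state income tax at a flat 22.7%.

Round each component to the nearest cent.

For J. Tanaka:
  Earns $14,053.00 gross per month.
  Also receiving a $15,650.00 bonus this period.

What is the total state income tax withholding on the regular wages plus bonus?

$5,202.19

State Income Tax: taxable = $14,053.00
  $1,637.68 + 22.57% × ($14,053.00 − $14,000.00) = $1,637.68 + 22.57% × $53.00 = $1,649.64
Supplemental (22.7% flat on bonus): 22.7% × $15,650.00 = $3,552.55
Total state income tax: $1,649.64 + $3,552.55 = $5,202.19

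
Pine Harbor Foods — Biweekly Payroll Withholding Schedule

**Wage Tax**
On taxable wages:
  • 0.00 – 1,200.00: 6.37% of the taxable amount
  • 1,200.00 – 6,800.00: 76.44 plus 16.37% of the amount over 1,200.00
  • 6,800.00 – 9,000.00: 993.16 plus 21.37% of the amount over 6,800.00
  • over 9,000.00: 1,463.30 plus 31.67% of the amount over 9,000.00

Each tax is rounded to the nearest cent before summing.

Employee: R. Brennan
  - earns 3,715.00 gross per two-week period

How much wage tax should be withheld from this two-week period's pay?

Wage Tax: taxable = 3,715.00
  76.44 + 16.37% × (3,715.00 − 1,200.00) = 76.44 + 16.37% × 2,515.00 = 488.15

488.15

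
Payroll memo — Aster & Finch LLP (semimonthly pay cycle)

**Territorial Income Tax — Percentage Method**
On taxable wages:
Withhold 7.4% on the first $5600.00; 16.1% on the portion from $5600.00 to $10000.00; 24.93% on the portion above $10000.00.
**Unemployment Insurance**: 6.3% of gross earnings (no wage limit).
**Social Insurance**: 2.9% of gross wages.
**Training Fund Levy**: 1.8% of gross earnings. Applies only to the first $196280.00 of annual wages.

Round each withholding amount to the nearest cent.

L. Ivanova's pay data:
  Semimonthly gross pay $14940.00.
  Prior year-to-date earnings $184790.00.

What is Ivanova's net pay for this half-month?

$11004.36

Territorial Income Tax: taxable = $14940.00
  $1122.80 + 24.93% × ($14940.00 − $10000.00) = $1122.80 + 24.93% × $4940.00 = $2354.34
Unemployment Insurance: 6.3% × $14940.00 = $941.22
Social Insurance: 2.9% × $14940.00 = $433.26
Training Fund Levy: cap $196280.00 − YTD $184790.00 = $11490.00 subject; 1.8% × $11490.00 = $206.82
Total withheld: $2354.34 + $941.22 + $433.26 + $206.82 = $3935.64
Net pay: $14940.00 − $3935.64 = $11004.36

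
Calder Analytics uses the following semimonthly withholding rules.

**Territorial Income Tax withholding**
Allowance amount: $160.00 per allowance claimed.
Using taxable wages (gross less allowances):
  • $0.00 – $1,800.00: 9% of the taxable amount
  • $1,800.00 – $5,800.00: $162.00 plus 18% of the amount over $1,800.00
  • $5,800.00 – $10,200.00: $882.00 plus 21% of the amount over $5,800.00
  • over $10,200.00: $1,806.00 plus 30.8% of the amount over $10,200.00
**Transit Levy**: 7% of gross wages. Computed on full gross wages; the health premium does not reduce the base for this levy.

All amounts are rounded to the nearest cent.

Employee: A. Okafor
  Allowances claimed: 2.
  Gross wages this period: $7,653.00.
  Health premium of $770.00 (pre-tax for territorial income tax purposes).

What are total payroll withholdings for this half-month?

$1,577.94

Territorial Income Tax: taxable = $7,653.00 − $770.00 − 2×$160.00 = $6,563.00
  $882.00 + 21% × ($6,563.00 − $5,800.00) = $882.00 + 21% × $763.00 = $1,042.23
Transit Levy: 7% × $7,653.00 = $535.71
Total: $1,042.23 + $535.71 = $1,577.94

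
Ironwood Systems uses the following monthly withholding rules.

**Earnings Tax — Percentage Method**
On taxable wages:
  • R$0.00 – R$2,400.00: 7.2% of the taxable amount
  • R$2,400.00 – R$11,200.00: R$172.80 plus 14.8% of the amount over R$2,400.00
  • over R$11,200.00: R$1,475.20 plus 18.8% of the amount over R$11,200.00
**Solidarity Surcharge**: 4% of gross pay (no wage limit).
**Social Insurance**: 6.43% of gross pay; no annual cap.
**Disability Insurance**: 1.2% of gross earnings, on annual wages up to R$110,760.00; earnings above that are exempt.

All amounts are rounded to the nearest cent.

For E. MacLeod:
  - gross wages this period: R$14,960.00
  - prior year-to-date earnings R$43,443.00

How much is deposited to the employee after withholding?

R$11,038.07

Earnings Tax: taxable = R$14,960.00
  R$1,475.20 + 18.8% × (R$14,960.00 − R$11,200.00) = R$1,475.20 + 18.8% × R$3,760.00 = R$2,182.08
Solidarity Surcharge: 4% × R$14,960.00 = R$598.40
Social Insurance: 6.43% × R$14,960.00 = R$961.93
Disability Insurance: 1.2% × R$14,960.00 = R$179.52
Total withheld: R$2,182.08 + R$598.40 + R$961.93 + R$179.52 = R$3,921.93
Net pay: R$14,960.00 − R$3,921.93 = R$11,038.07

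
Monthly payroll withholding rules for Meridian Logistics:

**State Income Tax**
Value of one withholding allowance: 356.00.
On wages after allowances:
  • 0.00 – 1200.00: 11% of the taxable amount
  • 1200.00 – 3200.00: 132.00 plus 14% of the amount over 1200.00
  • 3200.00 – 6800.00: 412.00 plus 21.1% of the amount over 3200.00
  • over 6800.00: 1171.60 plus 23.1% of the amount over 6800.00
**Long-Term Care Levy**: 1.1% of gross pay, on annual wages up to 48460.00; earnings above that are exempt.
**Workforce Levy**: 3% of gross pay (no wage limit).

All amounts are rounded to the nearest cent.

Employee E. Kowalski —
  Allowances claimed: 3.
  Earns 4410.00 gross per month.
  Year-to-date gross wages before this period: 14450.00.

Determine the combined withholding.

622.77

State Income Tax: taxable = 4410.00 − 3×356.00 = 3342.00
  412.00 + 21.1% × (3342.00 − 3200.00) = 412.00 + 21.1% × 142.00 = 441.96
Long-Term Care Levy: 1.1% × 4410.00 = 48.51
Workforce Levy: 3% × 4410.00 = 132.30
Total: 441.96 + 48.51 + 132.30 = 622.77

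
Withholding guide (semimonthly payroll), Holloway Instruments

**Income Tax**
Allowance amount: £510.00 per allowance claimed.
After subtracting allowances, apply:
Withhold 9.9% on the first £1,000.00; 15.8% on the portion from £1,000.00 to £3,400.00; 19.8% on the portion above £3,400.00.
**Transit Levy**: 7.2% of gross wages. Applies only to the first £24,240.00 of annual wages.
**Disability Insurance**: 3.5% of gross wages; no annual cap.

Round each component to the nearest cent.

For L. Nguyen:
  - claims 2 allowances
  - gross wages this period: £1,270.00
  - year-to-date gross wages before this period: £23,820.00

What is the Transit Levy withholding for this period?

Transit Levy: cap £24,240.00 − YTD £23,820.00 = £420.00 subject; 7.2% × £420.00 = £30.24

£30.24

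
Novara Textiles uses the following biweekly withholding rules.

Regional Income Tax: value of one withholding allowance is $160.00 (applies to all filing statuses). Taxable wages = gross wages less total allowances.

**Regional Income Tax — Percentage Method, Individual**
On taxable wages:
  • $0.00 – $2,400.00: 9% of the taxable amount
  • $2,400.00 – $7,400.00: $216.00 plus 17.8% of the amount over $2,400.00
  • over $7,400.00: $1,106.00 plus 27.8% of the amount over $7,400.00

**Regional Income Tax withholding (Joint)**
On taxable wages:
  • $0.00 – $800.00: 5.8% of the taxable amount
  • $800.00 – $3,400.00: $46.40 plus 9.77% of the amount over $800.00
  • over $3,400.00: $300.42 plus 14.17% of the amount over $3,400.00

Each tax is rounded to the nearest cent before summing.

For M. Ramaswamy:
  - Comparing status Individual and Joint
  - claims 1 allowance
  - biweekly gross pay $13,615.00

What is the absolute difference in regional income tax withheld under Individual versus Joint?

$1,064.08

Regional Income Tax (Individual): taxable = $13,615.00 − 1×$160.00 = $13,455.00
  $1,106.00 + 27.8% × ($13,455.00 − $7,400.00) = $1,106.00 + 27.8% × $6,055.00 = $2,789.29
Regional Income Tax (Joint): taxable = $13,615.00 − 1×$160.00 = $13,455.00
  $300.42 + 14.17% × ($13,455.00 − $3,400.00) = $300.42 + 14.17% × $10,055.00 = $1,725.21
Difference: |$2,789.29 − $1,725.21| = $1,064.08 (higher under Individual)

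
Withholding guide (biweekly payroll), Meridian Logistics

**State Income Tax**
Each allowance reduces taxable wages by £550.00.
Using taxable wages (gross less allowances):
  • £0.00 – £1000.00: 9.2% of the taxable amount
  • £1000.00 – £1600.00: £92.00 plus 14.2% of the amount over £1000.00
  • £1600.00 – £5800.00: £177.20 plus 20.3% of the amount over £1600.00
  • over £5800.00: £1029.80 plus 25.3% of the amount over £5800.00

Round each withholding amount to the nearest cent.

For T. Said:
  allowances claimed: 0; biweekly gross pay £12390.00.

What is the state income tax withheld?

State Income Tax: taxable = £12390.00
  £1029.80 + 25.3% × (£12390.00 − £5800.00) = £1029.80 + 25.3% × £6590.00 = £2697.07

£2697.07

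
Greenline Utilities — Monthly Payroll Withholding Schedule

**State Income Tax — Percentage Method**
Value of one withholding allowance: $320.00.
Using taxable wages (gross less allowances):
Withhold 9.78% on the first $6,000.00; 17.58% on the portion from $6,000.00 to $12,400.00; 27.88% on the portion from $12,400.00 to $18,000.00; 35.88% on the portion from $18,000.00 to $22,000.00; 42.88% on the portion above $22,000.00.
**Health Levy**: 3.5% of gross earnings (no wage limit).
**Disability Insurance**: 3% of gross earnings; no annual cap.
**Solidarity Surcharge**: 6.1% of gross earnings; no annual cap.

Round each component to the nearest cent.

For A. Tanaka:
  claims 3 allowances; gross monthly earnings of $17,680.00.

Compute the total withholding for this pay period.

$5,144.02

State Income Tax: taxable = $17,680.00 − 3×$320.00 = $16,720.00
  $1,711.92 + 27.88% × ($16,720.00 − $12,400.00) = $1,711.92 + 27.88% × $4,320.00 = $2,916.34
Health Levy: 3.5% × $17,680.00 = $618.80
Disability Insurance: 3% × $17,680.00 = $530.40
Solidarity Surcharge: 6.1% × $17,680.00 = $1,078.48
Total: $2,916.34 + $618.80 + $530.40 + $1,078.48 = $5,144.02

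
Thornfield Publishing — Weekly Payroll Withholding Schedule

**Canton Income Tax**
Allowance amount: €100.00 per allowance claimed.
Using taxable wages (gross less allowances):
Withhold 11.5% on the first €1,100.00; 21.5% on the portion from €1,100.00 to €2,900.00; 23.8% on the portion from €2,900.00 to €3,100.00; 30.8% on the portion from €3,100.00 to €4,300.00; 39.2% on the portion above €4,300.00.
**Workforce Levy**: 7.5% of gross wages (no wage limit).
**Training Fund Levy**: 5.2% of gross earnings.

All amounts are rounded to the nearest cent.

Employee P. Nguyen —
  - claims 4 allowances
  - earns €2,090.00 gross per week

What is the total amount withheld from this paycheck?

Canton Income Tax: taxable = €2,090.00 − 4×€100.00 = €1,690.00
  €126.50 + 21.5% × (€1,690.00 − €1,100.00) = €126.50 + 21.5% × €590.00 = €253.35
Workforce Levy: 7.5% × €2,090.00 = €156.75
Training Fund Levy: 5.2% × €2,090.00 = €108.68
Total: €253.35 + €156.75 + €108.68 = €518.78

€518.78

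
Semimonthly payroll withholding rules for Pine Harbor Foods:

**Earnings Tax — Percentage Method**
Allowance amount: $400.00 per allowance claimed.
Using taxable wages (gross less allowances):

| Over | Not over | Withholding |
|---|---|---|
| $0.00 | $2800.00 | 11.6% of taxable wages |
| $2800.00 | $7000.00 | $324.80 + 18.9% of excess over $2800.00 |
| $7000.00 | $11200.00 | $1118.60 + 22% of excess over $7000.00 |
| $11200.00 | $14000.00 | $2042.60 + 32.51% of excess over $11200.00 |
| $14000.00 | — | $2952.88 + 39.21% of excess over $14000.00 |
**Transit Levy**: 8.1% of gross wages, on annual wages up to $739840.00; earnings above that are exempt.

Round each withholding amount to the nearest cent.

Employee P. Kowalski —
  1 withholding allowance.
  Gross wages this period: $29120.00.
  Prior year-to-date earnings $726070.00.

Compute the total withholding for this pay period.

$9839.96

Earnings Tax: taxable = $29120.00 − 1×$400.00 = $28720.00
  $2952.88 + 39.21% × ($28720.00 − $14000.00) = $2952.88 + 39.21% × $14720.00 = $8724.59
Transit Levy: cap $739840.00 − YTD $726070.00 = $13770.00 subject; 8.1% × $13770.00 = $1115.37
Total: $8724.59 + $1115.37 = $9839.96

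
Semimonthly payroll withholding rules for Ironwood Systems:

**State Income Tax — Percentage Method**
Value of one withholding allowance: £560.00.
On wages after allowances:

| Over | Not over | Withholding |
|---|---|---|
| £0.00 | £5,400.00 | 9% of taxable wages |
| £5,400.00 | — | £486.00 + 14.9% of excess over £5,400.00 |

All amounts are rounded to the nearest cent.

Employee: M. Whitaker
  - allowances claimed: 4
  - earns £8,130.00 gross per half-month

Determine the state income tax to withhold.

£559.01

State Income Tax: taxable = £8,130.00 − 4×£560.00 = £5,890.00
  £486.00 + 14.9% × (£5,890.00 − £5,400.00) = £486.00 + 14.9% × £490.00 = £559.01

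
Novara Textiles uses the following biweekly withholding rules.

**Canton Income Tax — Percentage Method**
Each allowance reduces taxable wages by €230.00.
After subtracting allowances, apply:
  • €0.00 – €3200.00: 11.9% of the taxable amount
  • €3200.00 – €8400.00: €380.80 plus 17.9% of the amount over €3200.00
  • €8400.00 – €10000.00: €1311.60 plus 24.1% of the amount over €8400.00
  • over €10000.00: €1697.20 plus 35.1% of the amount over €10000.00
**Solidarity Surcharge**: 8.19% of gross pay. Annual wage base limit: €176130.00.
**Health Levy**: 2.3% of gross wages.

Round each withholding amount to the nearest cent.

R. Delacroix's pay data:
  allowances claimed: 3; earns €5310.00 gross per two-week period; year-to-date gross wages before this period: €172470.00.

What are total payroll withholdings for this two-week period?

€1056.86

Canton Income Tax: taxable = €5310.00 − 3×€230.00 = €4620.00
  €380.80 + 17.9% × (€4620.00 − €3200.00) = €380.80 + 17.9% × €1420.00 = €634.98
Solidarity Surcharge: cap €176130.00 − YTD €172470.00 = €3660.00 subject; 8.19% × €3660.00 = €299.75
Health Levy: 2.3% × €5310.00 = €122.13
Total: €634.98 + €299.75 + €122.13 = €1056.86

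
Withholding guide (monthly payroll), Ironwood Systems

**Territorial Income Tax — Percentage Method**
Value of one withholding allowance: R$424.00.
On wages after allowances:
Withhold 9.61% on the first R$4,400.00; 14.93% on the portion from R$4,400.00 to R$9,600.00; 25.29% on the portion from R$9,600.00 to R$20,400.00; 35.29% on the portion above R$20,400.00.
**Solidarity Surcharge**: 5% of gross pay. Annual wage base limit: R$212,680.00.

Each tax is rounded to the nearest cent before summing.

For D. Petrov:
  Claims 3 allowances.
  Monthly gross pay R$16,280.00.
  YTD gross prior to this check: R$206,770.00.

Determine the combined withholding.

R$2,862.38

Territorial Income Tax: taxable = R$16,280.00 − 3×R$424.00 = R$15,008.00
  R$1,199.20 + 25.29% × (R$15,008.00 − R$9,600.00) = R$1,199.20 + 25.29% × R$5,408.00 = R$2,566.88
Solidarity Surcharge: cap R$212,680.00 − YTD R$206,770.00 = R$5,910.00 subject; 5% × R$5,910.00 = R$295.50
Total: R$2,566.88 + R$295.50 = R$2,862.38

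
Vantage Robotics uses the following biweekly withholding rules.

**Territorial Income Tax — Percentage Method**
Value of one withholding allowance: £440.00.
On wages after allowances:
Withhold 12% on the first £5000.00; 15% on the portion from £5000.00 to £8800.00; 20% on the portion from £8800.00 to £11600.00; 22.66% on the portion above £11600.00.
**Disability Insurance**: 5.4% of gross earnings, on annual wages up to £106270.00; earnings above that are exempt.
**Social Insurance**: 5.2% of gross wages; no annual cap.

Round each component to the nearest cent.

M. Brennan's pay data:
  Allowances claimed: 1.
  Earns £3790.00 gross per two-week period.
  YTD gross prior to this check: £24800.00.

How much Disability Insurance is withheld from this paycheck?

Disability Insurance: 5.4% × £3790.00 = £204.66

£204.66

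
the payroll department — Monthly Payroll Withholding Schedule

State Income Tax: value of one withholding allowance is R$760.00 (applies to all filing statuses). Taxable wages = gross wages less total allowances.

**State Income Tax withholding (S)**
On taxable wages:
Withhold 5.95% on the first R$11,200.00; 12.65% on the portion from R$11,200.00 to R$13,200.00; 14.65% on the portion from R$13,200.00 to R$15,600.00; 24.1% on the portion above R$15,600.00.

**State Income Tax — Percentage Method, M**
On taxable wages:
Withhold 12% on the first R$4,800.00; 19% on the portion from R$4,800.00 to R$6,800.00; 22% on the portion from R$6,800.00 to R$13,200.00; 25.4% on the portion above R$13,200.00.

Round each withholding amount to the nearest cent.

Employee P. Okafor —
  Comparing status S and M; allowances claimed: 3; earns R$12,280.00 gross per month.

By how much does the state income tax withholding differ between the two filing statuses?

State Income Tax (S): taxable = R$12,280.00 − 3×R$760.00 = R$10,000.00
  5.95% × R$10,000.00 = R$595.00
State Income Tax (M): taxable = R$12,280.00 − 3×R$760.00 = R$10,000.00
  R$956.00 + 22% × (R$10,000.00 − R$6,800.00) = R$956.00 + 22% × R$3,200.00 = R$1,660.00
Difference: |R$595.00 − R$1,660.00| = R$1,065.00 (higher under M)

R$1,065.00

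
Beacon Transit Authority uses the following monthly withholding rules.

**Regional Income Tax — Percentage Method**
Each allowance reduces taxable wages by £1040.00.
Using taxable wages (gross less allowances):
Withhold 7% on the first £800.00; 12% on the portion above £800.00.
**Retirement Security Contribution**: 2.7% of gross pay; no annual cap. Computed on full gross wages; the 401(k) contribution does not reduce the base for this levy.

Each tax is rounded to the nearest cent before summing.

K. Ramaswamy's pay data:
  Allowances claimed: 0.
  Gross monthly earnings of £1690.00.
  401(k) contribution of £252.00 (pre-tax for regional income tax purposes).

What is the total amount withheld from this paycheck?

£178.19

Regional Income Tax: taxable = £1690.00 − £252.00 = £1438.00
  £56.00 + 12% × (£1438.00 − £800.00) = £56.00 + 12% × £638.00 = £132.56
Retirement Security Contribution: 2.7% × £1690.00 = £45.63
Total: £132.56 + £45.63 = £178.19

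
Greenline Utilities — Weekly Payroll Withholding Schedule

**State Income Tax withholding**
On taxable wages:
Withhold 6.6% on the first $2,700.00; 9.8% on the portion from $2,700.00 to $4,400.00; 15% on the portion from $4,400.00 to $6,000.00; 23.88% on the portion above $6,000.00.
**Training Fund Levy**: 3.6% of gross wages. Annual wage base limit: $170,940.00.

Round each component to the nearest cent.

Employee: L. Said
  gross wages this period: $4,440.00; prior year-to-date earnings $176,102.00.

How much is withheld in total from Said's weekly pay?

State Income Tax: taxable = $4,440.00
  $344.80 + 15% × ($4,440.00 − $4,400.00) = $344.80 + 15% × $40.00 = $350.80
Training Fund Levy: YTD $176,102.00 ≥ cap $170,940.00 → $0.00
Total: $350.80 + $0.00 = $350.80

$350.80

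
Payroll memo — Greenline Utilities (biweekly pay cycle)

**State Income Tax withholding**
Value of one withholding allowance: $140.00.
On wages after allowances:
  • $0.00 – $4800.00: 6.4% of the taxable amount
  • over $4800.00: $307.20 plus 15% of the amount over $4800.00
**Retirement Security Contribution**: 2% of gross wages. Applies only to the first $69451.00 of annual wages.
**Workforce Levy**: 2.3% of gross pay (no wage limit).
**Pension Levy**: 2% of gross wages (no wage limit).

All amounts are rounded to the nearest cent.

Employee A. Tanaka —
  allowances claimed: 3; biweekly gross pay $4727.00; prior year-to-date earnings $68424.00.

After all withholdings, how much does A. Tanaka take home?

$4227.55

State Income Tax: taxable = $4727.00 − 3×$140.00 = $4307.00
  6.4% × $4307.00 = $275.65
Retirement Security Contribution: cap $69451.00 − YTD $68424.00 = $1027.00 subject; 2% × $1027.00 = $20.54
Workforce Levy: 2.3% × $4727.00 = $108.72
Pension Levy: 2% × $4727.00 = $94.54
Total withheld: $275.65 + $20.54 + $108.72 + $94.54 = $499.45
Net pay: $4727.00 − $499.45 = $4227.55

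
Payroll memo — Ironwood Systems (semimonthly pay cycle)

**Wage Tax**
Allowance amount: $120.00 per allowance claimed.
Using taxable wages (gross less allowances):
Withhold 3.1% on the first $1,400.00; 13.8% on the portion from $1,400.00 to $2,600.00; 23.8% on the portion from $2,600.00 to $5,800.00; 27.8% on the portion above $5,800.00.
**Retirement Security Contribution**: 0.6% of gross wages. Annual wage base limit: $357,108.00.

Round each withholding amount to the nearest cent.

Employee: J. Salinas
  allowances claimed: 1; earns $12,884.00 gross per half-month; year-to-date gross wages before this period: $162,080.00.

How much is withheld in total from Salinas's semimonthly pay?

Wage Tax: taxable = $12,884.00 − 1×$120.00 = $12,764.00
  $970.60 + 27.8% × ($12,764.00 − $5,800.00) = $970.60 + 27.8% × $6,964.00 = $2,906.59
Retirement Security Contribution: 0.6% × $12,884.00 = $77.30
Total: $2,906.59 + $77.30 = $2,983.89

$2,983.89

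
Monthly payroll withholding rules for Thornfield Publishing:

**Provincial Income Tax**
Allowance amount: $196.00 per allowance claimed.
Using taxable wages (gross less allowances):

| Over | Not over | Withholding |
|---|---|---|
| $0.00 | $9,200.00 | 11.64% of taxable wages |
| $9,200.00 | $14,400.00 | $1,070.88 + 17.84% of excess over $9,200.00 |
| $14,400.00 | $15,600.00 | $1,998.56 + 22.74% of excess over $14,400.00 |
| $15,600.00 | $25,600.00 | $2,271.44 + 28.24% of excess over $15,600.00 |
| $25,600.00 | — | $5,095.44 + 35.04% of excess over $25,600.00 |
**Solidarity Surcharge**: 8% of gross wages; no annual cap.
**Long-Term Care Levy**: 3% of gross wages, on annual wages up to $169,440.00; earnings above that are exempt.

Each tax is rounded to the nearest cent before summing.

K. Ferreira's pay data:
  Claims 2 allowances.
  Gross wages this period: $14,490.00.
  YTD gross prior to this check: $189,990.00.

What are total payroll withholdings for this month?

$3,103.88

Provincial Income Tax: taxable = $14,490.00 − 2×$196.00 = $14,098.00
  $1,070.88 + 17.84% × ($14,098.00 − $9,200.00) = $1,070.88 + 17.84% × $4,898.00 = $1,944.68
Solidarity Surcharge: 8% × $14,490.00 = $1,159.20
Long-Term Care Levy: YTD $189,990.00 ≥ cap $169,440.00 → $0.00
Total: $1,944.68 + $1,159.20 + $0.00 = $3,103.88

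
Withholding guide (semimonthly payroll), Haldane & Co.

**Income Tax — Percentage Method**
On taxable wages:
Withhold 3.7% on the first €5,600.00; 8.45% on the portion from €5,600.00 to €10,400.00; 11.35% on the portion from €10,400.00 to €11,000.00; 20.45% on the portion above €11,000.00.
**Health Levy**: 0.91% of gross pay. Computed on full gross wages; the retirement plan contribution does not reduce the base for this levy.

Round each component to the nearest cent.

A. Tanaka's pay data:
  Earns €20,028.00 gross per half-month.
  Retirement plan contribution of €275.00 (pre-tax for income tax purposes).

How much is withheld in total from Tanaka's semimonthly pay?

Income Tax: taxable = €20,028.00 − €275.00 = €19,753.00
  €680.90 + 20.45% × (€19,753.00 − €11,000.00) = €680.90 + 20.45% × €8,753.00 = €2,470.89
Health Levy: 0.91% × €20,028.00 = €182.25
Total: €2,470.89 + €182.25 = €2,653.14

€2,653.14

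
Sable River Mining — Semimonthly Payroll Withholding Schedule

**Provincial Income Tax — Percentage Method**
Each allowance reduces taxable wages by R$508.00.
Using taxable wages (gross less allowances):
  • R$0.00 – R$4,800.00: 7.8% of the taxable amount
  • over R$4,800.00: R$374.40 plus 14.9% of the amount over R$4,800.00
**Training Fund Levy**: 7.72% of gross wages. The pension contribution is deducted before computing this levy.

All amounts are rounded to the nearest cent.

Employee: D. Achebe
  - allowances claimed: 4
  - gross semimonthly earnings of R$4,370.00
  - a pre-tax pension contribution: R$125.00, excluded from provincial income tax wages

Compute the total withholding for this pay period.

Provincial Income Tax: taxable = R$4,370.00 − R$125.00 − 4×R$508.00 = R$2,213.00
  7.8% × R$2,213.00 = R$172.61
Training Fund Levy: 7.72% × R$4,245.00 = R$327.71
Total: R$172.61 + R$327.71 = R$500.32

R$500.32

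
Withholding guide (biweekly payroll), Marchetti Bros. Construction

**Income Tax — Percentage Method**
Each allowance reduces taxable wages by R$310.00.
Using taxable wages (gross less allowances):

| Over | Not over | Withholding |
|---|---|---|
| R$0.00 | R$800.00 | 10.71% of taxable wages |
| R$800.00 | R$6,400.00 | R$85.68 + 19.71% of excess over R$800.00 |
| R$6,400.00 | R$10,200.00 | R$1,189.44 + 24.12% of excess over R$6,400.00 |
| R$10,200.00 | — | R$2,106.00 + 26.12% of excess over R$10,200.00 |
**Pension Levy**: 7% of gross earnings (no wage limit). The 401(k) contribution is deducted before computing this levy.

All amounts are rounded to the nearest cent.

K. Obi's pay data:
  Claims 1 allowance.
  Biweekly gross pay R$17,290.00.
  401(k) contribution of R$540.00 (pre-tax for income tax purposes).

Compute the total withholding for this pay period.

R$4,908.39

Income Tax: taxable = R$17,290.00 − R$540.00 − 1×R$310.00 = R$16,440.00
  R$2,106.00 + 26.12% × (R$16,440.00 − R$10,200.00) = R$2,106.00 + 26.12% × R$6,240.00 = R$3,735.89
Pension Levy: 7% × R$16,750.00 = R$1,172.50
Total: R$3,735.89 + R$1,172.50 = R$4,908.39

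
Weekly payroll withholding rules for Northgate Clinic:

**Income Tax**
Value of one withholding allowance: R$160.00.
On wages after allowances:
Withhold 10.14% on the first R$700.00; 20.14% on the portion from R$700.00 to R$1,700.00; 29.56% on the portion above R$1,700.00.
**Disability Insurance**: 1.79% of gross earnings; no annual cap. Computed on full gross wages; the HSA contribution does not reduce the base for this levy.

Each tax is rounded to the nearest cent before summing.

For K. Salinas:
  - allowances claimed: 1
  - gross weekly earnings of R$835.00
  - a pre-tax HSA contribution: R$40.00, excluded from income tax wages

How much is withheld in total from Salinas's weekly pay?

Income Tax: taxable = R$835.00 − R$40.00 − 1×R$160.00 = R$635.00
  10.14% × R$635.00 = R$64.39
Disability Insurance: 1.79% × R$835.00 = R$14.95
Total: R$64.39 + R$14.95 = R$79.34

R$79.34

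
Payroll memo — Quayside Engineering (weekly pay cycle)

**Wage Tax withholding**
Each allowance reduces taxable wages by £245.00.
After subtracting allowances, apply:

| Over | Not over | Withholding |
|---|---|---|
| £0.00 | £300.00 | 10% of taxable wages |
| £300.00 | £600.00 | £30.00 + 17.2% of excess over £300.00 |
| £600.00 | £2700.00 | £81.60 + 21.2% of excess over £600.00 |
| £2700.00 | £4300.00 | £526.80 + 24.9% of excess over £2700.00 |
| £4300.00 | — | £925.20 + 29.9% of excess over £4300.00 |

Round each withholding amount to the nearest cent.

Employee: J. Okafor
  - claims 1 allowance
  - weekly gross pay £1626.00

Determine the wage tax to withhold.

Wage Tax: taxable = £1626.00 − 1×£245.00 = £1381.00
  £81.60 + 21.2% × (£1381.00 − £600.00) = £81.60 + 21.2% × £781.00 = £247.17

£247.17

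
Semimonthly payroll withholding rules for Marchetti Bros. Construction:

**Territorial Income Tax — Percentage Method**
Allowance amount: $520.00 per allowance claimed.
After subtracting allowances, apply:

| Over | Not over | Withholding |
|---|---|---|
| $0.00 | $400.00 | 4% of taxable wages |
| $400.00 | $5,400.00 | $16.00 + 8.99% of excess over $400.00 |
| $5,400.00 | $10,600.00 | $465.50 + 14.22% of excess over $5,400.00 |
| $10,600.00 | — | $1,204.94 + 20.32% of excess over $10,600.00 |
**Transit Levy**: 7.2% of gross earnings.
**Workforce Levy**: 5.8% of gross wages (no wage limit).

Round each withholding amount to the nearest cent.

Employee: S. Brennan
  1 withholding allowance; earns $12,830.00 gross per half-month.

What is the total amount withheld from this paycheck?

Territorial Income Tax: taxable = $12,830.00 − 1×$520.00 = $12,310.00
  $1,204.94 + 20.32% × ($12,310.00 − $10,600.00) = $1,204.94 + 20.32% × $1,710.00 = $1,552.41
Transit Levy: 7.2% × $12,830.00 = $923.76
Workforce Levy: 5.8% × $12,830.00 = $744.14
Total: $1,552.41 + $923.76 + $744.14 = $3,220.31

$3,220.31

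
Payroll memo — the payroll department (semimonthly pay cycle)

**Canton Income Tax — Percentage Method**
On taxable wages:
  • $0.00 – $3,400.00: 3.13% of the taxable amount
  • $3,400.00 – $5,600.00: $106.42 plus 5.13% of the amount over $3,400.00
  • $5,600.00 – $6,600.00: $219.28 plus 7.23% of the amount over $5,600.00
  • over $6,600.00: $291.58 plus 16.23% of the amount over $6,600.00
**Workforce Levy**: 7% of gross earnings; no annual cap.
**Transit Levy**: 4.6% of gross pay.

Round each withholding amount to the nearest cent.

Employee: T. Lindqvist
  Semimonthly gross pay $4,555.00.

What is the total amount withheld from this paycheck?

Canton Income Tax: taxable = $4,555.00
  $106.42 + 5.13% × ($4,555.00 − $3,400.00) = $106.42 + 5.13% × $1,155.00 = $165.67
Workforce Levy: 7% × $4,555.00 = $318.85
Transit Levy: 4.6% × $4,555.00 = $209.53
Total: $165.67 + $318.85 + $209.53 = $694.05

$694.05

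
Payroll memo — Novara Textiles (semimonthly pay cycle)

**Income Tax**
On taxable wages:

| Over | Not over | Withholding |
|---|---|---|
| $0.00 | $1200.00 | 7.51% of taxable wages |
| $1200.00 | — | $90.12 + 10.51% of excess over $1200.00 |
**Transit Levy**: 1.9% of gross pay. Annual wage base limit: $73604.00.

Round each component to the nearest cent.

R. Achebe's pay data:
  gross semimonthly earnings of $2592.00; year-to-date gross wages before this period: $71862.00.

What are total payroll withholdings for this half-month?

Income Tax: taxable = $2592.00
  $90.12 + 10.51% × ($2592.00 − $1200.00) = $90.12 + 10.51% × $1392.00 = $236.42
Transit Levy: cap $73604.00 − YTD $71862.00 = $1742.00 subject; 1.9% × $1742.00 = $33.10
Total: $236.42 + $33.10 = $269.52

$269.52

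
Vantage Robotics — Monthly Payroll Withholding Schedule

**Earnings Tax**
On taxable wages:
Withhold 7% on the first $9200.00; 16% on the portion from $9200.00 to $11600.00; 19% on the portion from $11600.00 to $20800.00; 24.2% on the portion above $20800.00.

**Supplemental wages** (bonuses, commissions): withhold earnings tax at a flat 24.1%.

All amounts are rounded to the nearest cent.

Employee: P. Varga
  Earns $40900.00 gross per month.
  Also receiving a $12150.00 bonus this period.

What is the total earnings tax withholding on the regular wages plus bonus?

Earnings Tax: taxable = $40900.00
  $2776.00 + 24.2% × ($40900.00 − $20800.00) = $2776.00 + 24.2% × $20100.00 = $7640.20
Supplemental (24.1% flat on bonus): 24.1% × $12150.00 = $2928.15
Total earnings tax: $7640.20 + $2928.15 = $10568.35

$10568.35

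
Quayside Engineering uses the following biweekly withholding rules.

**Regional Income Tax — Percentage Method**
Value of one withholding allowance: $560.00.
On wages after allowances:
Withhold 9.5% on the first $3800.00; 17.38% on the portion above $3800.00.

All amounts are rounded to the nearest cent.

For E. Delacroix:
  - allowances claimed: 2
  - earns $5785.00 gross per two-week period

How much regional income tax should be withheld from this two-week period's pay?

$511.34

Regional Income Tax: taxable = $5785.00 − 2×$560.00 = $4665.00
  $361.00 + 17.38% × ($4665.00 − $3800.00) = $361.00 + 17.38% × $865.00 = $511.34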